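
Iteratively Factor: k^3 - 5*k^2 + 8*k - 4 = (k - 2)*(k^2 - 3*k + 2) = (k - 2)*(k - 1)*(k - 2)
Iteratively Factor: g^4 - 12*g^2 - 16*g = (g)*(g^3 - 12*g - 16) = g*(g - 4)*(g^2 + 4*g + 4) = g*(g - 4)*(g + 2)*(g + 2)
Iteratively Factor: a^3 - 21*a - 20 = (a - 5)*(a^2 + 5*a + 4) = (a - 5)*(a + 4)*(a + 1)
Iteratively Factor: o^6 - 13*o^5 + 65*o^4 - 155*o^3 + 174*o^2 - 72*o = (o - 1)*(o^5 - 12*o^4 + 53*o^3 - 102*o^2 + 72*o) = (o - 2)*(o - 1)*(o^4 - 10*o^3 + 33*o^2 - 36*o) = (o - 3)*(o - 2)*(o - 1)*(o^3 - 7*o^2 + 12*o) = o*(o - 3)*(o - 2)*(o - 1)*(o^2 - 7*o + 12) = o*(o - 4)*(o - 3)*(o - 2)*(o - 1)*(o - 3)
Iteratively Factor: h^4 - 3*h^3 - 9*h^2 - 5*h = (h)*(h^3 - 3*h^2 - 9*h - 5) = h*(h - 5)*(h^2 + 2*h + 1) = h*(h - 5)*(h + 1)*(h + 1)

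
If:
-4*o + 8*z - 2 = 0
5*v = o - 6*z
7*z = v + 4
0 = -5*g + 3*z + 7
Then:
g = 17/10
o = 1/2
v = -1/2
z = 1/2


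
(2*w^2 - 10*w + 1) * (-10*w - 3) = -20*w^3 + 94*w^2 + 20*w - 3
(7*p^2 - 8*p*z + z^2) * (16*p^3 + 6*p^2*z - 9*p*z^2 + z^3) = 112*p^5 - 86*p^4*z - 95*p^3*z^2 + 85*p^2*z^3 - 17*p*z^4 + z^5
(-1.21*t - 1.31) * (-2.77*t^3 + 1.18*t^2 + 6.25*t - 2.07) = 3.3517*t^4 + 2.2009*t^3 - 9.1083*t^2 - 5.6828*t + 2.7117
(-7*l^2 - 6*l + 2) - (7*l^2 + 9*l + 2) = -14*l^2 - 15*l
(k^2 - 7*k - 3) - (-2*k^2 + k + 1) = 3*k^2 - 8*k - 4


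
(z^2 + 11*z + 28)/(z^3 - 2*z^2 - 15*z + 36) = (z + 7)/(z^2 - 6*z + 9)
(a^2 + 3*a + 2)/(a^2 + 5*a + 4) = (a + 2)/(a + 4)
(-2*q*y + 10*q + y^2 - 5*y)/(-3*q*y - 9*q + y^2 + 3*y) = (2*q*y - 10*q - y^2 + 5*y)/(3*q*y + 9*q - y^2 - 3*y)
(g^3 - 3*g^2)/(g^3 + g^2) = (g - 3)/(g + 1)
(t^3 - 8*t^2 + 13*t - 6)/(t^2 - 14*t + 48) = (t^2 - 2*t + 1)/(t - 8)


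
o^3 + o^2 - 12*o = o*(o - 3)*(o + 4)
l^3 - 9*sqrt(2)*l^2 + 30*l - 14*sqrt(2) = (l - 7*sqrt(2))*(l - sqrt(2))^2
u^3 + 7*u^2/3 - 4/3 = (u - 2/3)*(u + 1)*(u + 2)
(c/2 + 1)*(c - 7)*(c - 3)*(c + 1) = c^4/2 - 7*c^3/2 - 7*c^2/2 + 43*c/2 + 21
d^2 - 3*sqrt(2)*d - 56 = (d - 7*sqrt(2))*(d + 4*sqrt(2))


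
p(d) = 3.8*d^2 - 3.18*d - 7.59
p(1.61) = -2.86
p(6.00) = 110.13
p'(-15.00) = -117.18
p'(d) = 7.6*d - 3.18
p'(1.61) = 9.06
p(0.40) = -8.25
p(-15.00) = 895.11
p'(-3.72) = -31.45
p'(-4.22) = -35.25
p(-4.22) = 73.50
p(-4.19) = 72.45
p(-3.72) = 56.83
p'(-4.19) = -35.02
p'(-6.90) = -55.62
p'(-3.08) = -26.59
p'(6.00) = 42.42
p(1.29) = -5.37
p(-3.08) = 38.25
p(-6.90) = 195.27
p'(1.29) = 6.62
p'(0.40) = -0.14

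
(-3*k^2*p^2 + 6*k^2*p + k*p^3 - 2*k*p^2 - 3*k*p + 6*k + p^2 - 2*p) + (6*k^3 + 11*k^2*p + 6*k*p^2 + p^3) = 6*k^3 - 3*k^2*p^2 + 17*k^2*p + k*p^3 + 4*k*p^2 - 3*k*p + 6*k + p^3 + p^2 - 2*p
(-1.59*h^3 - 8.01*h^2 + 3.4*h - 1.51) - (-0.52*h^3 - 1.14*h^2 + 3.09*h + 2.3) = -1.07*h^3 - 6.87*h^2 + 0.31*h - 3.81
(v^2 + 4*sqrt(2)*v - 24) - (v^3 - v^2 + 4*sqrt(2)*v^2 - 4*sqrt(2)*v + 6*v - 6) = -v^3 - 4*sqrt(2)*v^2 + 2*v^2 - 6*v + 8*sqrt(2)*v - 18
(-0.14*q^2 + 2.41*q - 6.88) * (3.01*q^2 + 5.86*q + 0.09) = -0.4214*q^4 + 6.4337*q^3 - 6.59879999999999*q^2 - 40.0999*q - 0.6192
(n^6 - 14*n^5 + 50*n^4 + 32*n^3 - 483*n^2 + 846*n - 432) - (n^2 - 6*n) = n^6 - 14*n^5 + 50*n^4 + 32*n^3 - 484*n^2 + 852*n - 432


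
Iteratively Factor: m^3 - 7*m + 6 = (m - 2)*(m^2 + 2*m - 3) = (m - 2)*(m - 1)*(m + 3)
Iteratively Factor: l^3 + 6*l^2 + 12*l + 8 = (l + 2)*(l^2 + 4*l + 4) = (l + 2)^2*(l + 2)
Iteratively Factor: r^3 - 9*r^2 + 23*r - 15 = (r - 5)*(r^2 - 4*r + 3) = (r - 5)*(r - 3)*(r - 1)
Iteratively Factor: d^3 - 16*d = (d)*(d^2 - 16) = d*(d + 4)*(d - 4)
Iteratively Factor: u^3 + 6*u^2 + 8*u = (u)*(u^2 + 6*u + 8) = u*(u + 2)*(u + 4)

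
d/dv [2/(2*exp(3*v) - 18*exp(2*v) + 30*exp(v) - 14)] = 3*(-exp(2*v) + 6*exp(v) - 5)*exp(v)/(exp(3*v) - 9*exp(2*v) + 15*exp(v) - 7)^2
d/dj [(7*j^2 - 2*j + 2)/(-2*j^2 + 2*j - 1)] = 2*(5*j^2 - 3*j - 1)/(4*j^4 - 8*j^3 + 8*j^2 - 4*j + 1)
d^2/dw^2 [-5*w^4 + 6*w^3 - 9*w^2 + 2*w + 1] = -60*w^2 + 36*w - 18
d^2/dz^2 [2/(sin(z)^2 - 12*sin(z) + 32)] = 4*(-2*sin(z)^4 + 18*sin(z)^3 - 5*sin(z)^2 - 228*sin(z) + 112)/(sin(z)^2 - 12*sin(z) + 32)^3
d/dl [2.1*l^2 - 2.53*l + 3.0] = 4.2*l - 2.53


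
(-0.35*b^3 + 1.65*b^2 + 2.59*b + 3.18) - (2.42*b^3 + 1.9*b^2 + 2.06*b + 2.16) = -2.77*b^3 - 0.25*b^2 + 0.53*b + 1.02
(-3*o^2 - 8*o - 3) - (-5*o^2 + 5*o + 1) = 2*o^2 - 13*o - 4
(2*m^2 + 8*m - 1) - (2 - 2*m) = 2*m^2 + 10*m - 3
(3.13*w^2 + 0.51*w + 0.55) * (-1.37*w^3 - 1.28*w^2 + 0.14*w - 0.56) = -4.2881*w^5 - 4.7051*w^4 - 0.9681*w^3 - 2.3854*w^2 - 0.2086*w - 0.308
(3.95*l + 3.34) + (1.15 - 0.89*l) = 3.06*l + 4.49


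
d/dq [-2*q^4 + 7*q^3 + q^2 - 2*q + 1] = -8*q^3 + 21*q^2 + 2*q - 2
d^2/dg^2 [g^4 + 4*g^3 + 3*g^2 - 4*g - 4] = 12*g^2 + 24*g + 6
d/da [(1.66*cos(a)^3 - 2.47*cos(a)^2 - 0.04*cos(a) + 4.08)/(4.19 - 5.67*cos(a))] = (18.8244*cos(a)^3 - 34.8711*cos(a)^2 + 20.6986*cos(a) - 22.966)*sin(a)/(32.1489*cos(a)^2 - 47.5146*cos(a) + 17.5561)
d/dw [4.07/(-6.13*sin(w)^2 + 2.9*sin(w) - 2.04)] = (49.8982*sin(w) - 11.803)*cos(w)/(6.13*sin(w)^2 - 2.9*sin(w) + 2.04)^2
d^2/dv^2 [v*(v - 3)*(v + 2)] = 6*v - 2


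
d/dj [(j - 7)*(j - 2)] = 2*j - 9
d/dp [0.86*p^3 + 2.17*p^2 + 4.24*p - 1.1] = 2.58*p^2 + 4.34*p + 4.24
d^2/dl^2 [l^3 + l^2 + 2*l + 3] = 6*l + 2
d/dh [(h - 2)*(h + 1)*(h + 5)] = 3*h^2 + 8*h - 7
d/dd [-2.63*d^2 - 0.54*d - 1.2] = -5.26*d - 0.54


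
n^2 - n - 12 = (n - 4)*(n + 3)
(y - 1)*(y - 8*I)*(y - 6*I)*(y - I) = y^4 - y^3 - 15*I*y^3 - 62*y^2 + 15*I*y^2 + 62*y + 48*I*y - 48*I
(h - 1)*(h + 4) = h^2 + 3*h - 4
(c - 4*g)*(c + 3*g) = c^2 - c*g - 12*g^2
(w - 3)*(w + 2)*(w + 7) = w^3 + 6*w^2 - 13*w - 42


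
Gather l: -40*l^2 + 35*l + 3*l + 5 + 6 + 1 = -40*l^2 + 38*l + 12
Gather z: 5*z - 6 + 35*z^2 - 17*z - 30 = 35*z^2 - 12*z - 36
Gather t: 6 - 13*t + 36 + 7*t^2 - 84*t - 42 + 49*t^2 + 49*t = 56*t^2 - 48*t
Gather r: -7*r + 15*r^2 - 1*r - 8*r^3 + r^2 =-8*r^3 + 16*r^2 - 8*r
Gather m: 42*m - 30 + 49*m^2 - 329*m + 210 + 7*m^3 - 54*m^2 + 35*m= 7*m^3 - 5*m^2 - 252*m + 180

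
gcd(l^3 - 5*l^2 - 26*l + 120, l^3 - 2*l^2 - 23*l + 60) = l^2 + l - 20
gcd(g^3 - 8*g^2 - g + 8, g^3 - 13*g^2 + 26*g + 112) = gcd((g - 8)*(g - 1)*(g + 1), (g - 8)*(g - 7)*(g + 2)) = g - 8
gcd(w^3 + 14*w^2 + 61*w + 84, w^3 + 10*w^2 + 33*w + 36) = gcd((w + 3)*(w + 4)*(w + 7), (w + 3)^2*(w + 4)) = w^2 + 7*w + 12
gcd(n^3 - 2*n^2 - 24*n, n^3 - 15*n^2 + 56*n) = n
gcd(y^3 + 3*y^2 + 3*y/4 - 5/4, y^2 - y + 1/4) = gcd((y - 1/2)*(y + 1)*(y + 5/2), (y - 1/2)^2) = y - 1/2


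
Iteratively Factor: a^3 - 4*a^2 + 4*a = (a - 2)*(a^2 - 2*a) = (a - 2)^2*(a)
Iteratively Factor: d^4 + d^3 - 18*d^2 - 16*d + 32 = (d - 1)*(d^3 + 2*d^2 - 16*d - 32) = (d - 1)*(d + 4)*(d^2 - 2*d - 8) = (d - 4)*(d - 1)*(d + 4)*(d + 2)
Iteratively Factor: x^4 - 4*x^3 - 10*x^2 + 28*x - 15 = (x + 3)*(x^3 - 7*x^2 + 11*x - 5) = (x - 1)*(x + 3)*(x^2 - 6*x + 5) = (x - 1)^2*(x + 3)*(x - 5)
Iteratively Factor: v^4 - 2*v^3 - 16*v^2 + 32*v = (v - 2)*(v^3 - 16*v) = (v - 2)*(v + 4)*(v^2 - 4*v) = v*(v - 2)*(v + 4)*(v - 4)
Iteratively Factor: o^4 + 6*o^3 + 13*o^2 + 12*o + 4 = (o + 1)*(o^3 + 5*o^2 + 8*o + 4) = (o + 1)^2*(o^2 + 4*o + 4) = (o + 1)^2*(o + 2)*(o + 2)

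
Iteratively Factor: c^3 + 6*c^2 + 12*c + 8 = (c + 2)*(c^2 + 4*c + 4) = (c + 2)^2*(c + 2)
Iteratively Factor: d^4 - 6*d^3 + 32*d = (d + 2)*(d^3 - 8*d^2 + 16*d) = (d - 4)*(d + 2)*(d^2 - 4*d) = (d - 4)^2*(d + 2)*(d)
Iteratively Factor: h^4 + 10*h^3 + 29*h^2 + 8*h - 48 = (h + 3)*(h^3 + 7*h^2 + 8*h - 16) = (h - 1)*(h + 3)*(h^2 + 8*h + 16) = (h - 1)*(h + 3)*(h + 4)*(h + 4)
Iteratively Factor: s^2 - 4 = (s - 2)*(s + 2)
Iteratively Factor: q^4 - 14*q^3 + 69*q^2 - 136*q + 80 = (q - 5)*(q^3 - 9*q^2 + 24*q - 16) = (q - 5)*(q - 4)*(q^2 - 5*q + 4) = (q - 5)*(q - 4)*(q - 1)*(q - 4)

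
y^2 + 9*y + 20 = (y + 4)*(y + 5)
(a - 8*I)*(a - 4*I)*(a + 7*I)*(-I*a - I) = -I*a^4 - 5*a^3 - I*a^3 - 5*a^2 - 52*I*a^2 - 224*a - 52*I*a - 224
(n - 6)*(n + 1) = n^2 - 5*n - 6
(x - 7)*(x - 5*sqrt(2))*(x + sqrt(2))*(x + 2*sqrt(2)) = x^4 - 7*x^3 - 2*sqrt(2)*x^3 - 26*x^2 + 14*sqrt(2)*x^2 - 20*sqrt(2)*x + 182*x + 140*sqrt(2)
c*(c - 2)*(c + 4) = c^3 + 2*c^2 - 8*c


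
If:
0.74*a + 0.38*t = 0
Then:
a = -0.513513513513513*t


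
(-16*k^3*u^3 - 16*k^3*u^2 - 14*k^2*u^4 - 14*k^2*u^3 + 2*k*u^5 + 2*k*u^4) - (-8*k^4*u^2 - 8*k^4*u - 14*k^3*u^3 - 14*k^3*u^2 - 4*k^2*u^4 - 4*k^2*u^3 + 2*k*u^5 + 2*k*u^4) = 8*k^4*u^2 + 8*k^4*u - 2*k^3*u^3 - 2*k^3*u^2 - 10*k^2*u^4 - 10*k^2*u^3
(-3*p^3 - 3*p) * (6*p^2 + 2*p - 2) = -18*p^5 - 6*p^4 - 12*p^3 - 6*p^2 + 6*p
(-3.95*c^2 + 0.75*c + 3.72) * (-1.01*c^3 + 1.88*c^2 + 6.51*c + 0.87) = 3.9895*c^5 - 8.1835*c^4 - 28.0617*c^3 + 8.4396*c^2 + 24.8697*c + 3.2364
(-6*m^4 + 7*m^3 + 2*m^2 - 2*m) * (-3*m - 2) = 18*m^5 - 9*m^4 - 20*m^3 + 2*m^2 + 4*m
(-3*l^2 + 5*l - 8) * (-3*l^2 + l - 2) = 9*l^4 - 18*l^3 + 35*l^2 - 18*l + 16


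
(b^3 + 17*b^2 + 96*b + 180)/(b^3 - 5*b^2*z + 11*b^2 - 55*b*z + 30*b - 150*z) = (-b - 6)/(-b + 5*z)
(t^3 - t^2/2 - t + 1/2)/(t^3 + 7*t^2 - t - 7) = (t - 1/2)/(t + 7)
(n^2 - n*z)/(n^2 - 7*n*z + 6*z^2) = n/(n - 6*z)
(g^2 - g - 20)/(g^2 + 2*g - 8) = (g - 5)/(g - 2)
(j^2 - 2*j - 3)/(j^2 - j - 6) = (j + 1)/(j + 2)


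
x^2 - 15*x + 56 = (x - 8)*(x - 7)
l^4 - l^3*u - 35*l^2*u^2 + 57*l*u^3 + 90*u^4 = (l - 5*u)*(l - 3*u)*(l + u)*(l + 6*u)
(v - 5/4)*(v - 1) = v^2 - 9*v/4 + 5/4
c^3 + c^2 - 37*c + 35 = (c - 5)*(c - 1)*(c + 7)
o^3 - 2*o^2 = o^2*(o - 2)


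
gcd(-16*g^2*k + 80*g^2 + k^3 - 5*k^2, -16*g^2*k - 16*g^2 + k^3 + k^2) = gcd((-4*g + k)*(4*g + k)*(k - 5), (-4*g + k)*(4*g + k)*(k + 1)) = 16*g^2 - k^2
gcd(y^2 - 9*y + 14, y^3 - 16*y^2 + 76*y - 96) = y - 2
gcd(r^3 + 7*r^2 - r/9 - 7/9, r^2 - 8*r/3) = 1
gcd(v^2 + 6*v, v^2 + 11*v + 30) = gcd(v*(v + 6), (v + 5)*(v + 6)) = v + 6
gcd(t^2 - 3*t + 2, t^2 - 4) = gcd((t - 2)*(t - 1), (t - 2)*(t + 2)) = t - 2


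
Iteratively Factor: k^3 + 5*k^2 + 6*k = (k)*(k^2 + 5*k + 6) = k*(k + 3)*(k + 2)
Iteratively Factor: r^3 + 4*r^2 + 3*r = (r + 1)*(r^2 + 3*r) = r*(r + 1)*(r + 3)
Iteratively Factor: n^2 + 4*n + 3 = (n + 3)*(n + 1)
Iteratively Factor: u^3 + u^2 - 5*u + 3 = (u - 1)*(u^2 + 2*u - 3) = (u - 1)^2*(u + 3)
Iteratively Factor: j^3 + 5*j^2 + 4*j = (j + 4)*(j^2 + j) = (j + 1)*(j + 4)*(j)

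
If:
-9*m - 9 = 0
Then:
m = -1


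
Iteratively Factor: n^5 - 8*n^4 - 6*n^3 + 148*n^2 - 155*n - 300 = (n + 4)*(n^4 - 12*n^3 + 42*n^2 - 20*n - 75) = (n - 5)*(n + 4)*(n^3 - 7*n^2 + 7*n + 15) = (n - 5)^2*(n + 4)*(n^2 - 2*n - 3) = (n - 5)^2*(n - 3)*(n + 4)*(n + 1)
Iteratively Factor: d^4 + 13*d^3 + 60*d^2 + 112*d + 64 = (d + 4)*(d^3 + 9*d^2 + 24*d + 16) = (d + 4)^2*(d^2 + 5*d + 4) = (d + 1)*(d + 4)^2*(d + 4)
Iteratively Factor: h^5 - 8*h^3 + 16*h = (h)*(h^4 - 8*h^2 + 16) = h*(h - 2)*(h^3 + 2*h^2 - 4*h - 8) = h*(h - 2)^2*(h^2 + 4*h + 4) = h*(h - 2)^2*(h + 2)*(h + 2)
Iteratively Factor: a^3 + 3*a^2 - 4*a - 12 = (a + 3)*(a^2 - 4) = (a + 2)*(a + 3)*(a - 2)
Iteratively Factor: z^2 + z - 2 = (z - 1)*(z + 2)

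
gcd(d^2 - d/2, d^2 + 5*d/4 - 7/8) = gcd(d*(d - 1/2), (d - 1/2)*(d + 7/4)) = d - 1/2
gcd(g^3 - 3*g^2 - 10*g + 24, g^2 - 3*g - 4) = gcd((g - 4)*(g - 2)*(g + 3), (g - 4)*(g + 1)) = g - 4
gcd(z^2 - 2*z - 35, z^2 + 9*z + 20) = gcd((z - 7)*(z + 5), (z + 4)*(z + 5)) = z + 5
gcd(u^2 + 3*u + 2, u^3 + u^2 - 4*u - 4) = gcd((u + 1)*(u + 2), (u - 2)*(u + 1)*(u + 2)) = u^2 + 3*u + 2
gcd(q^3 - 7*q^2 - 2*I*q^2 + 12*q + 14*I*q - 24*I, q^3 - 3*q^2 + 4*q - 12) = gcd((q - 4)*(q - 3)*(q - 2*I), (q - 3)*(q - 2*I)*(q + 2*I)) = q^2 + q*(-3 - 2*I) + 6*I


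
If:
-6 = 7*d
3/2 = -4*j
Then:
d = -6/7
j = -3/8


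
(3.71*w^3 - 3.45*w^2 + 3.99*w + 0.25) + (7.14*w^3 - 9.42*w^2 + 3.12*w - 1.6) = 10.85*w^3 - 12.87*w^2 + 7.11*w - 1.35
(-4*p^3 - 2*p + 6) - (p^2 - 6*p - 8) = -4*p^3 - p^2 + 4*p + 14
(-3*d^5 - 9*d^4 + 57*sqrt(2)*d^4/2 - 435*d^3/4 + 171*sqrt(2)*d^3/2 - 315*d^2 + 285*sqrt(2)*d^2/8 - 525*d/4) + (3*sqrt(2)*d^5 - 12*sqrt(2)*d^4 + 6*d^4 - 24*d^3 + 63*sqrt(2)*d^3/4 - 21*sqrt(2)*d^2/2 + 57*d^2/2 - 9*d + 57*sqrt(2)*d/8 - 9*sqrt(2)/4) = -3*d^5 + 3*sqrt(2)*d^5 - 3*d^4 + 33*sqrt(2)*d^4/2 - 531*d^3/4 + 405*sqrt(2)*d^3/4 - 573*d^2/2 + 201*sqrt(2)*d^2/8 - 561*d/4 + 57*sqrt(2)*d/8 - 9*sqrt(2)/4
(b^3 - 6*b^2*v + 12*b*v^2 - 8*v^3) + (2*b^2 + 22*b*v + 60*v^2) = b^3 - 6*b^2*v + 2*b^2 + 12*b*v^2 + 22*b*v - 8*v^3 + 60*v^2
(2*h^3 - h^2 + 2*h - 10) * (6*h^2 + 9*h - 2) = 12*h^5 + 12*h^4 - h^3 - 40*h^2 - 94*h + 20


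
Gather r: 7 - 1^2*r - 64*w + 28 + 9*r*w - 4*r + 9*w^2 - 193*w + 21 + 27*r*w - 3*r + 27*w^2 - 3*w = r*(36*w - 8) + 36*w^2 - 260*w + 56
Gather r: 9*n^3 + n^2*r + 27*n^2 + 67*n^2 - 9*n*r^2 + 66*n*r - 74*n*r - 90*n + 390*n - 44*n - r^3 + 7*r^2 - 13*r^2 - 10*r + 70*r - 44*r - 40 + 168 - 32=9*n^3 + 94*n^2 + 256*n - r^3 + r^2*(-9*n - 6) + r*(n^2 - 8*n + 16) + 96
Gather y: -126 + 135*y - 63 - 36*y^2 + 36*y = -36*y^2 + 171*y - 189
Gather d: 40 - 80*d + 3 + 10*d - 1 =42 - 70*d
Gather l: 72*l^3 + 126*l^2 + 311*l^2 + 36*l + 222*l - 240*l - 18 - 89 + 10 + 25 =72*l^3 + 437*l^2 + 18*l - 72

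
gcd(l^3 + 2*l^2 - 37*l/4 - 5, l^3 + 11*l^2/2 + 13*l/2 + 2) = l^2 + 9*l/2 + 2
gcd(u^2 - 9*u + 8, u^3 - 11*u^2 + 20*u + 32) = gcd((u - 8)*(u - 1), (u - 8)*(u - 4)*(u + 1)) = u - 8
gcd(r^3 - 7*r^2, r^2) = r^2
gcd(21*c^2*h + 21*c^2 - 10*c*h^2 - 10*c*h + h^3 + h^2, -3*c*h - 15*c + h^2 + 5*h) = 3*c - h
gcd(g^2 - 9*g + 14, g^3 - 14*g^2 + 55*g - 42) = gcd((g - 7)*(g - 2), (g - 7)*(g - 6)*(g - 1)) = g - 7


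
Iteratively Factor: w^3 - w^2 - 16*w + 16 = (w + 4)*(w^2 - 5*w + 4) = (w - 4)*(w + 4)*(w - 1)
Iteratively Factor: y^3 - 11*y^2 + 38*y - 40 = (y - 5)*(y^2 - 6*y + 8) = (y - 5)*(y - 2)*(y - 4)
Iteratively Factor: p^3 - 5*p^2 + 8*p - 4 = (p - 2)*(p^2 - 3*p + 2) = (p - 2)^2*(p - 1)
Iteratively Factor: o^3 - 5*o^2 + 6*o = (o - 2)*(o^2 - 3*o) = o*(o - 2)*(o - 3)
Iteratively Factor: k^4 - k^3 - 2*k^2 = (k - 2)*(k^3 + k^2) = k*(k - 2)*(k^2 + k) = k^2*(k - 2)*(k + 1)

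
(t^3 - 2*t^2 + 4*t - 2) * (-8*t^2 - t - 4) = -8*t^5 + 15*t^4 - 34*t^3 + 20*t^2 - 14*t + 8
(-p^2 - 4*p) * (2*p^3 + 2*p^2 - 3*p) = -2*p^5 - 10*p^4 - 5*p^3 + 12*p^2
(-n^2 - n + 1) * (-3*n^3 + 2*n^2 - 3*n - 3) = 3*n^5 + n^4 - 2*n^3 + 8*n^2 - 3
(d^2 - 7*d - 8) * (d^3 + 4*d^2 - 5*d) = d^5 - 3*d^4 - 41*d^3 + 3*d^2 + 40*d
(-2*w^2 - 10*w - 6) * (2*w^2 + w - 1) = -4*w^4 - 22*w^3 - 20*w^2 + 4*w + 6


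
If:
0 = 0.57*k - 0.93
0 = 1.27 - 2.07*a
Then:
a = 0.61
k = 1.63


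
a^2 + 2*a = a*(a + 2)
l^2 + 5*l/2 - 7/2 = (l - 1)*(l + 7/2)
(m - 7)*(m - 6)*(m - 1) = m^3 - 14*m^2 + 55*m - 42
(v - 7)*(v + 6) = v^2 - v - 42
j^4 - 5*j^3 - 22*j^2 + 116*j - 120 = (j - 6)*(j - 2)^2*(j + 5)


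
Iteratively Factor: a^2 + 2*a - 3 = (a - 1)*(a + 3)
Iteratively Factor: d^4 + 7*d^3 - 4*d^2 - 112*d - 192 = (d + 4)*(d^3 + 3*d^2 - 16*d - 48) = (d + 4)^2*(d^2 - d - 12) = (d - 4)*(d + 4)^2*(d + 3)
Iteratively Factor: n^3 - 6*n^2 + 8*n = (n - 2)*(n^2 - 4*n) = (n - 4)*(n - 2)*(n)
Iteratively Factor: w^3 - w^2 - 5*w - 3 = (w - 3)*(w^2 + 2*w + 1) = (w - 3)*(w + 1)*(w + 1)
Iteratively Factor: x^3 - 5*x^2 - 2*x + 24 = (x + 2)*(x^2 - 7*x + 12) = (x - 4)*(x + 2)*(x - 3)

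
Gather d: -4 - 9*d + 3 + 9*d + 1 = 0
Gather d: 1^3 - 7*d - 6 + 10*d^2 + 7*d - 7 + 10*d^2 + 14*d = 20*d^2 + 14*d - 12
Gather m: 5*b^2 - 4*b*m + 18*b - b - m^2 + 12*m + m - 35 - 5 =5*b^2 + 17*b - m^2 + m*(13 - 4*b) - 40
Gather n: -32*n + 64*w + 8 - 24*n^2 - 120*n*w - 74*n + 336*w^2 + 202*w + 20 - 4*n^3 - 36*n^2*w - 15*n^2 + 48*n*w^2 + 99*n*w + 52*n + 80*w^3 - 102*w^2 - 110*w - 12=-4*n^3 + n^2*(-36*w - 39) + n*(48*w^2 - 21*w - 54) + 80*w^3 + 234*w^2 + 156*w + 16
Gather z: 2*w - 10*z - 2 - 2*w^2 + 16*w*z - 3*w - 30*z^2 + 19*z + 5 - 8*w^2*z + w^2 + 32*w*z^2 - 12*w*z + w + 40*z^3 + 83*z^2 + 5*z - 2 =-w^2 + 40*z^3 + z^2*(32*w + 53) + z*(-8*w^2 + 4*w + 14) + 1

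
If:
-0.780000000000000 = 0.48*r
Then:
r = -1.62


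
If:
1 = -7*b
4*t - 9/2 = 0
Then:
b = -1/7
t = 9/8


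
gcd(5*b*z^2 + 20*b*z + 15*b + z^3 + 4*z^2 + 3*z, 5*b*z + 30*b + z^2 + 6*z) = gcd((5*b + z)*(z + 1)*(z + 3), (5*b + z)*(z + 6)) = 5*b + z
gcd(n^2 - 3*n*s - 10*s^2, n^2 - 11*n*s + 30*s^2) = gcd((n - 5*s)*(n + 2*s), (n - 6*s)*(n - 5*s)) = -n + 5*s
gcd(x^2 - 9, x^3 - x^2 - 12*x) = x + 3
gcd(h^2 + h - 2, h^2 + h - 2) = h^2 + h - 2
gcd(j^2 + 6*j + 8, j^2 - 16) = j + 4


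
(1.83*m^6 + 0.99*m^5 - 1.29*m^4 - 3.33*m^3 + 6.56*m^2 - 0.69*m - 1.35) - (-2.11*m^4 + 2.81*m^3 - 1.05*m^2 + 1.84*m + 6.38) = 1.83*m^6 + 0.99*m^5 + 0.82*m^4 - 6.14*m^3 + 7.61*m^2 - 2.53*m - 7.73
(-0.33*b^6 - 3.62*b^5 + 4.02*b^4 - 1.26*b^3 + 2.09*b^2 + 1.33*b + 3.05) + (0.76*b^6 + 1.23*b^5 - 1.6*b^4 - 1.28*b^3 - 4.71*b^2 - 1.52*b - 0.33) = 0.43*b^6 - 2.39*b^5 + 2.42*b^4 - 2.54*b^3 - 2.62*b^2 - 0.19*b + 2.72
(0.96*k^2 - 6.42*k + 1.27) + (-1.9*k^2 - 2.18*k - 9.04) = -0.94*k^2 - 8.6*k - 7.77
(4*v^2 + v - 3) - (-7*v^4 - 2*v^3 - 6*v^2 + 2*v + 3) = 7*v^4 + 2*v^3 + 10*v^2 - v - 6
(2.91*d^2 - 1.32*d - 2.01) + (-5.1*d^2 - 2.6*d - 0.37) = -2.19*d^2 - 3.92*d - 2.38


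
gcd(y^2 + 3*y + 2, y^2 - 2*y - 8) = y + 2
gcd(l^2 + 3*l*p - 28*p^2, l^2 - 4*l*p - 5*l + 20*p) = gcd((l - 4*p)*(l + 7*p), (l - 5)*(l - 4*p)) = -l + 4*p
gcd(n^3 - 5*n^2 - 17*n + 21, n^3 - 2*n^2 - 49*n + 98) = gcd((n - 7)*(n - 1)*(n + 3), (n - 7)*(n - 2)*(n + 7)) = n - 7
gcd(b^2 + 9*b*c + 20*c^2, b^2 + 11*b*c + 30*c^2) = b + 5*c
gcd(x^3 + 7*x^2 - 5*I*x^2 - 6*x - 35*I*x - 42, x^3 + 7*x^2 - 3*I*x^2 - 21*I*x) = x^2 + x*(7 - 3*I) - 21*I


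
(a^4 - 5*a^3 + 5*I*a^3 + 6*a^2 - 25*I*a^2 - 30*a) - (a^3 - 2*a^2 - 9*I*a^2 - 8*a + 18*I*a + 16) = a^4 - 6*a^3 + 5*I*a^3 + 8*a^2 - 16*I*a^2 - 22*a - 18*I*a - 16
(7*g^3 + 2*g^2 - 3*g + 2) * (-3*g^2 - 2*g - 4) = -21*g^5 - 20*g^4 - 23*g^3 - 8*g^2 + 8*g - 8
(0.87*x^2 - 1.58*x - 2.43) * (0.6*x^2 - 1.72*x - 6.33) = 0.522*x^4 - 2.4444*x^3 - 4.2475*x^2 + 14.181*x + 15.3819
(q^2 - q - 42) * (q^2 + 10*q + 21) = q^4 + 9*q^3 - 31*q^2 - 441*q - 882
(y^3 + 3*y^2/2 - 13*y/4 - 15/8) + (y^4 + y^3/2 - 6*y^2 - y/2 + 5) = y^4 + 3*y^3/2 - 9*y^2/2 - 15*y/4 + 25/8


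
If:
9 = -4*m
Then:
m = -9/4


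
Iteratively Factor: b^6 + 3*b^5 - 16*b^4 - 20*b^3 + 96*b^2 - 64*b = (b + 4)*(b^5 - b^4 - 12*b^3 + 28*b^2 - 16*b) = b*(b + 4)*(b^4 - b^3 - 12*b^2 + 28*b - 16) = b*(b + 4)^2*(b^3 - 5*b^2 + 8*b - 4) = b*(b - 1)*(b + 4)^2*(b^2 - 4*b + 4) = b*(b - 2)*(b - 1)*(b + 4)^2*(b - 2)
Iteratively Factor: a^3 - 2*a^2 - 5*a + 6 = (a + 2)*(a^2 - 4*a + 3) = (a - 3)*(a + 2)*(a - 1)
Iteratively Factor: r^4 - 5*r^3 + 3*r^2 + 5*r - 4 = (r - 1)*(r^3 - 4*r^2 - r + 4) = (r - 1)*(r + 1)*(r^2 - 5*r + 4) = (r - 4)*(r - 1)*(r + 1)*(r - 1)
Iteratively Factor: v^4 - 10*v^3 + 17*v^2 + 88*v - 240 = (v - 5)*(v^3 - 5*v^2 - 8*v + 48) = (v - 5)*(v - 4)*(v^2 - v - 12) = (v - 5)*(v - 4)*(v + 3)*(v - 4)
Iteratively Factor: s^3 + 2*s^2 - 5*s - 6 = (s - 2)*(s^2 + 4*s + 3) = (s - 2)*(s + 3)*(s + 1)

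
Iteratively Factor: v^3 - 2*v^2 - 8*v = (v)*(v^2 - 2*v - 8) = v*(v + 2)*(v - 4)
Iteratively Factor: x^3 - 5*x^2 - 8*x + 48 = (x + 3)*(x^2 - 8*x + 16) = (x - 4)*(x + 3)*(x - 4)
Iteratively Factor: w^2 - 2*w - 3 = (w - 3)*(w + 1)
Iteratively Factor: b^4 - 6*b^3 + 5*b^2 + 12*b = (b)*(b^3 - 6*b^2 + 5*b + 12) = b*(b + 1)*(b^2 - 7*b + 12) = b*(b - 3)*(b + 1)*(b - 4)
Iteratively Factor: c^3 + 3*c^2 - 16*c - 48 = (c - 4)*(c^2 + 7*c + 12) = (c - 4)*(c + 4)*(c + 3)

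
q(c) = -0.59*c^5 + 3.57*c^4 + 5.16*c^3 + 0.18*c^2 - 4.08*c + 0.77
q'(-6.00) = -6356.64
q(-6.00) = 8131.73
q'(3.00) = 282.93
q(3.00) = 275.27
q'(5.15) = 283.70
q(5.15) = 1063.22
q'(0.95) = 20.07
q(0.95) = 3.93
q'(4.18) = 410.24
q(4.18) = 700.69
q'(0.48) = 1.08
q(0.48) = -0.40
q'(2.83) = 255.36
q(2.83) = 229.51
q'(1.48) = 62.50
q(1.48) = 24.79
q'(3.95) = 400.80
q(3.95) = 607.21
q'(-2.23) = -159.21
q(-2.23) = 74.36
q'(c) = -2.95*c^4 + 14.28*c^3 + 15.48*c^2 + 0.36*c - 4.08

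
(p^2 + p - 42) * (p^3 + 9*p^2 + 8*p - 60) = p^5 + 10*p^4 - 25*p^3 - 430*p^2 - 396*p + 2520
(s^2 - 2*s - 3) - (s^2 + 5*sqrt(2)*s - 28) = -5*sqrt(2)*s - 2*s + 25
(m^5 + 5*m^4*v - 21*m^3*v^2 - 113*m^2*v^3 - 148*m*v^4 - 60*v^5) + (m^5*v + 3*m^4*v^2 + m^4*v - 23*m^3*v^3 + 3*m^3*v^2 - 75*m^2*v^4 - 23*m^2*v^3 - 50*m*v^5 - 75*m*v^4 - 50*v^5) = m^5*v + m^5 + 3*m^4*v^2 + 6*m^4*v - 23*m^3*v^3 - 18*m^3*v^2 - 75*m^2*v^4 - 136*m^2*v^3 - 50*m*v^5 - 223*m*v^4 - 110*v^5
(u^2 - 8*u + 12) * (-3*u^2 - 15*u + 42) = -3*u^4 + 9*u^3 + 126*u^2 - 516*u + 504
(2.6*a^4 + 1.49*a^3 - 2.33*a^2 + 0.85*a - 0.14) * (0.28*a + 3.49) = 0.728*a^5 + 9.4912*a^4 + 4.5477*a^3 - 7.8937*a^2 + 2.9273*a - 0.4886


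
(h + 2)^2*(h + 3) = h^3 + 7*h^2 + 16*h + 12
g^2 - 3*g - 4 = (g - 4)*(g + 1)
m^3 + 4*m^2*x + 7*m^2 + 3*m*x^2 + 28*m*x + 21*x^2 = (m + 7)*(m + x)*(m + 3*x)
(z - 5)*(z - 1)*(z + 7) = z^3 + z^2 - 37*z + 35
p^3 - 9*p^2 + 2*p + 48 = (p - 8)*(p - 3)*(p + 2)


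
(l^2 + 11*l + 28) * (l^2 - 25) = l^4 + 11*l^3 + 3*l^2 - 275*l - 700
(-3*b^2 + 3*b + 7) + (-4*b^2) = -7*b^2 + 3*b + 7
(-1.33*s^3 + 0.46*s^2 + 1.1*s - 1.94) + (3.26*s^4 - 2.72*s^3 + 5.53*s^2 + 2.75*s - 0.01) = 3.26*s^4 - 4.05*s^3 + 5.99*s^2 + 3.85*s - 1.95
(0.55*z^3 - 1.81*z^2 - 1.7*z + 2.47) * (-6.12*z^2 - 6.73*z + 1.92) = -3.366*z^5 + 7.3757*z^4 + 23.6413*z^3 - 7.1506*z^2 - 19.8871*z + 4.7424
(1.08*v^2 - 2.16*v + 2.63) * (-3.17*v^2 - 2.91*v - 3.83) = -3.4236*v^4 + 3.7044*v^3 - 6.1879*v^2 + 0.6195*v - 10.0729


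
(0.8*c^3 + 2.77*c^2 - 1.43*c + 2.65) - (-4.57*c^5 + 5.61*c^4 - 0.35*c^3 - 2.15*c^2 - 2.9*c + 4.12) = 4.57*c^5 - 5.61*c^4 + 1.15*c^3 + 4.92*c^2 + 1.47*c - 1.47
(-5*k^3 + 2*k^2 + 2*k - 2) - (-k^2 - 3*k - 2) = -5*k^3 + 3*k^2 + 5*k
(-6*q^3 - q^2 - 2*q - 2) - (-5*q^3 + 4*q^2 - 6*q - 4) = -q^3 - 5*q^2 + 4*q + 2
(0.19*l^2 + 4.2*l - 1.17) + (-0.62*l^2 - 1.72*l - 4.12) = -0.43*l^2 + 2.48*l - 5.29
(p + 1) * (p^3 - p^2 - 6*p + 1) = p^4 - 7*p^2 - 5*p + 1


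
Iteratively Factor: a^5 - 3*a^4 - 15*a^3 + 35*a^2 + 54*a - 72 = (a - 4)*(a^4 + a^3 - 11*a^2 - 9*a + 18) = (a - 4)*(a + 2)*(a^3 - a^2 - 9*a + 9) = (a - 4)*(a + 2)*(a + 3)*(a^2 - 4*a + 3) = (a - 4)*(a - 3)*(a + 2)*(a + 3)*(a - 1)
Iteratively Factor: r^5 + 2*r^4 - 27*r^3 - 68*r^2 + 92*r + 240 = (r + 3)*(r^4 - r^3 - 24*r^2 + 4*r + 80) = (r + 3)*(r + 4)*(r^3 - 5*r^2 - 4*r + 20) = (r + 2)*(r + 3)*(r + 4)*(r^2 - 7*r + 10) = (r - 2)*(r + 2)*(r + 3)*(r + 4)*(r - 5)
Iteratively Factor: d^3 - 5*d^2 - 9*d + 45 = (d - 5)*(d^2 - 9) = (d - 5)*(d + 3)*(d - 3)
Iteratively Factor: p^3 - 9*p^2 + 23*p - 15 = (p - 1)*(p^2 - 8*p + 15) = (p - 3)*(p - 1)*(p - 5)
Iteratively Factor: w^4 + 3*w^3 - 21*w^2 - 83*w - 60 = (w + 4)*(w^3 - w^2 - 17*w - 15) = (w - 5)*(w + 4)*(w^2 + 4*w + 3) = (w - 5)*(w + 1)*(w + 4)*(w + 3)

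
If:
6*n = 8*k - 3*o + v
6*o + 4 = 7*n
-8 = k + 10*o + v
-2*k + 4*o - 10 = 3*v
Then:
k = 942/1793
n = 368/1793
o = -766/1793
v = -7626/1793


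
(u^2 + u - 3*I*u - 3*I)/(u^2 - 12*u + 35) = (u^2 + u - 3*I*u - 3*I)/(u^2 - 12*u + 35)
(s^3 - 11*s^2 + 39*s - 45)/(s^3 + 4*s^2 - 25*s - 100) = (s^2 - 6*s + 9)/(s^2 + 9*s + 20)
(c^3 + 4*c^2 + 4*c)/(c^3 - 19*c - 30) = c*(c + 2)/(c^2 - 2*c - 15)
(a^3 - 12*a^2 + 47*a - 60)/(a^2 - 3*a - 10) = (a^2 - 7*a + 12)/(a + 2)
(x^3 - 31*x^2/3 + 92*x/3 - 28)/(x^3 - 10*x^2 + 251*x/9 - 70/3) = 3*(x - 2)/(3*x - 5)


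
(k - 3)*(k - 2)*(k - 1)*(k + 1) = k^4 - 5*k^3 + 5*k^2 + 5*k - 6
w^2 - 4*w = w*(w - 4)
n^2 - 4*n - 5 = (n - 5)*(n + 1)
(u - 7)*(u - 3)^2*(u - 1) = u^4 - 14*u^3 + 64*u^2 - 114*u + 63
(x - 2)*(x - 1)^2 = x^3 - 4*x^2 + 5*x - 2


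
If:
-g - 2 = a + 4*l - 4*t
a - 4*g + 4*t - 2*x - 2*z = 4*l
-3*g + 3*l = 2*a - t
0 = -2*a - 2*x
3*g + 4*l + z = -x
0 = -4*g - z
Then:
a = -24/13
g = 14/13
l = -5/26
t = 3/26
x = 24/13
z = -56/13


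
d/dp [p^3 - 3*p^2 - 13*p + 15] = 3*p^2 - 6*p - 13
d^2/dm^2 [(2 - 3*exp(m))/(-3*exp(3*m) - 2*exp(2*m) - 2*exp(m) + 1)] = (108*exp(6*m) - 108*exp(5*m) - 192*exp(4*m) + 49*exp(3*m) - 42*exp(2*m) - 18*exp(m) - 1)*exp(m)/(27*exp(9*m) + 54*exp(8*m) + 90*exp(7*m) + 53*exp(6*m) + 24*exp(5*m) - 24*exp(4*m) - 7*exp(3*m) - 6*exp(2*m) + 6*exp(m) - 1)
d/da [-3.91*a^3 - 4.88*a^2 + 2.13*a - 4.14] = -11.73*a^2 - 9.76*a + 2.13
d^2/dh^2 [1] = 0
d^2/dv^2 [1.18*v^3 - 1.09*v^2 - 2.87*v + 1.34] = 7.08*v - 2.18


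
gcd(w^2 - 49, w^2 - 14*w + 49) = w - 7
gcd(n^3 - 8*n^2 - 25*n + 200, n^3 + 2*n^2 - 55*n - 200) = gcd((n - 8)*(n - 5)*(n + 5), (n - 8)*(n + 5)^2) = n^2 - 3*n - 40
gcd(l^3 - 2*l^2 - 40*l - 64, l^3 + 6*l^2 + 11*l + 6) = l + 2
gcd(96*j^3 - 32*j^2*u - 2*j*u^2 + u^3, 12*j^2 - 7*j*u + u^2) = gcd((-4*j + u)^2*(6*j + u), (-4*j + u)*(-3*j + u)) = -4*j + u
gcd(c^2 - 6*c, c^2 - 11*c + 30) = c - 6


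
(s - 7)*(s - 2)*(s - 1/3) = s^3 - 28*s^2/3 + 17*s - 14/3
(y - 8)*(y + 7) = y^2 - y - 56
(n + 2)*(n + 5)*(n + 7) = n^3 + 14*n^2 + 59*n + 70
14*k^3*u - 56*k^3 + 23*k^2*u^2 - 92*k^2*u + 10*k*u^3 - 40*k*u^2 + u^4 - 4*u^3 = (k + u)*(2*k + u)*(7*k + u)*(u - 4)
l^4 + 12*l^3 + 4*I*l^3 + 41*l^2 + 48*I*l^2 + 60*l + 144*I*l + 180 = (l + 6)^2*(l - I)*(l + 5*I)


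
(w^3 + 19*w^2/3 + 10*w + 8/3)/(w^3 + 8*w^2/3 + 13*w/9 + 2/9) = 3*(w + 4)/(3*w + 1)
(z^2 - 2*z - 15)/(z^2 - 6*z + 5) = (z + 3)/(z - 1)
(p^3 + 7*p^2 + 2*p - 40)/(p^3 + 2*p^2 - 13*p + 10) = (p + 4)/(p - 1)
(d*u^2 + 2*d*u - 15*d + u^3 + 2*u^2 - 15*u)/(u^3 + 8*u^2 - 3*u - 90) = (d + u)/(u + 6)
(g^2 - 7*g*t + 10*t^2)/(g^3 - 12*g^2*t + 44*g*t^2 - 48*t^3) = (g - 5*t)/(g^2 - 10*g*t + 24*t^2)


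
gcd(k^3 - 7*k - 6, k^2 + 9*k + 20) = 1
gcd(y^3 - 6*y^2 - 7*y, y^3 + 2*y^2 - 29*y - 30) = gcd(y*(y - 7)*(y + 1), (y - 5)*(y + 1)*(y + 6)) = y + 1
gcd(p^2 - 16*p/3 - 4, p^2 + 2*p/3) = p + 2/3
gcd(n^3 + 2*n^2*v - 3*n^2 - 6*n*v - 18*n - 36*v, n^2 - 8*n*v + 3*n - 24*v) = n + 3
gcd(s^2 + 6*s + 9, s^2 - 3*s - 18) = s + 3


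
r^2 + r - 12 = (r - 3)*(r + 4)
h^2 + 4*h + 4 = (h + 2)^2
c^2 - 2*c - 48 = (c - 8)*(c + 6)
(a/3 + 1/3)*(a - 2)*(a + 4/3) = a^3/3 + a^2/9 - 10*a/9 - 8/9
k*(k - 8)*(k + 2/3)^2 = k^4 - 20*k^3/3 - 92*k^2/9 - 32*k/9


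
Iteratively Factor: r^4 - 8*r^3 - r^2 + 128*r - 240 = (r + 4)*(r^3 - 12*r^2 + 47*r - 60) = (r - 4)*(r + 4)*(r^2 - 8*r + 15) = (r - 4)*(r - 3)*(r + 4)*(r - 5)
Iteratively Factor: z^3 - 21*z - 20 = (z + 4)*(z^2 - 4*z - 5) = (z - 5)*(z + 4)*(z + 1)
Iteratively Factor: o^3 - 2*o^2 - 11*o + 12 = (o + 3)*(o^2 - 5*o + 4) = (o - 1)*(o + 3)*(o - 4)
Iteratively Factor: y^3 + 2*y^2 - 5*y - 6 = (y - 2)*(y^2 + 4*y + 3) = (y - 2)*(y + 1)*(y + 3)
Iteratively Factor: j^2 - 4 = (j + 2)*(j - 2)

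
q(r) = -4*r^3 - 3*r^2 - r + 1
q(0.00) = 1.00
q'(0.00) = -1.00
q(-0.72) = 1.66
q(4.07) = -322.44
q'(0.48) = -6.64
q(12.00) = -7355.00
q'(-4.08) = -176.28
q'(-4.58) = -225.24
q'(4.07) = -224.20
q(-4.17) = 243.05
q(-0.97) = 2.80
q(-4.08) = 226.81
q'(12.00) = -1801.00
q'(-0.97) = -6.47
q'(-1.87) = -31.74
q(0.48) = -0.61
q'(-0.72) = -2.90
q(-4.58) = 326.94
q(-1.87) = 18.54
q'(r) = -12*r^2 - 6*r - 1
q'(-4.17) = -184.65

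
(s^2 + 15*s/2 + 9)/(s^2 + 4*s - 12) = (s + 3/2)/(s - 2)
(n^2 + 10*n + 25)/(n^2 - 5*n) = (n^2 + 10*n + 25)/(n*(n - 5))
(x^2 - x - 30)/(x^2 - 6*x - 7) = (-x^2 + x + 30)/(-x^2 + 6*x + 7)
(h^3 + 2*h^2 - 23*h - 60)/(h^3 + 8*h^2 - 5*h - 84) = (h^2 - 2*h - 15)/(h^2 + 4*h - 21)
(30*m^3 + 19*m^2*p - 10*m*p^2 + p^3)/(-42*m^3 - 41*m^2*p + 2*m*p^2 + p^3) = (-5*m + p)/(7*m + p)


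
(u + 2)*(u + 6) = u^2 + 8*u + 12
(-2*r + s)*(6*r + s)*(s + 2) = -12*r^2*s - 24*r^2 + 4*r*s^2 + 8*r*s + s^3 + 2*s^2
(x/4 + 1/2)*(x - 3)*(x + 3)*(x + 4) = x^4/4 + 3*x^3/2 - x^2/4 - 27*x/2 - 18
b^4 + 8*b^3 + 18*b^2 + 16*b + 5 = (b + 1)^3*(b + 5)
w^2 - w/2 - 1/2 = (w - 1)*(w + 1/2)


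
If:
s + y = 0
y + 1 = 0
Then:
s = 1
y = -1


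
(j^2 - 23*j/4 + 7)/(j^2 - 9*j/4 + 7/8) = 2*(j - 4)/(2*j - 1)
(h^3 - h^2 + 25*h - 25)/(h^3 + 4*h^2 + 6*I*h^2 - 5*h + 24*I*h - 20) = (h^2 - h*(1 + 5*I) + 5*I)/(h^2 + h*(4 + I) + 4*I)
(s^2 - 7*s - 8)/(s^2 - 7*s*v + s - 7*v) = (s - 8)/(s - 7*v)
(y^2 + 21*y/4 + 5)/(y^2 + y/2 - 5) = (4*y^2 + 21*y + 20)/(2*(2*y^2 + y - 10))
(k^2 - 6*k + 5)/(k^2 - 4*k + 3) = (k - 5)/(k - 3)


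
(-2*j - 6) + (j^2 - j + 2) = j^2 - 3*j - 4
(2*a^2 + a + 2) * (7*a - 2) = 14*a^3 + 3*a^2 + 12*a - 4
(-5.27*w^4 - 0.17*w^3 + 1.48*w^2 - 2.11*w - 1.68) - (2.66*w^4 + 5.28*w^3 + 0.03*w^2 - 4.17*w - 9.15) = -7.93*w^4 - 5.45*w^3 + 1.45*w^2 + 2.06*w + 7.47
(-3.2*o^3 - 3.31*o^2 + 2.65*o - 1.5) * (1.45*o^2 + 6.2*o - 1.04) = -4.64*o^5 - 24.6395*o^4 - 13.3515*o^3 + 17.6974*o^2 - 12.056*o + 1.56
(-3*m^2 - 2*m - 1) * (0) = 0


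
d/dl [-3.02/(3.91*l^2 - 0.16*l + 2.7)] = (23.6164*l - 0.4832)/(3.91*l^2 - 0.16*l + 2.7)^2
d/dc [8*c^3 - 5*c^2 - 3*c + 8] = 24*c^2 - 10*c - 3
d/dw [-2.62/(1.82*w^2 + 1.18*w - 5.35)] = (9.5368*w + 3.0916)/(1.82*w^2 + 1.18*w - 5.35)^2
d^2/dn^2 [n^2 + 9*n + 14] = 2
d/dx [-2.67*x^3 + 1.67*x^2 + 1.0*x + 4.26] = -8.01*x^2 + 3.34*x + 1.0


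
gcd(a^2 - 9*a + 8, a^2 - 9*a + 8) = a^2 - 9*a + 8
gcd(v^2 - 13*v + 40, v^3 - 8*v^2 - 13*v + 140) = v - 5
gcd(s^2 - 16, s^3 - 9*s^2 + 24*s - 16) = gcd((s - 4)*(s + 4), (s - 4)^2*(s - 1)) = s - 4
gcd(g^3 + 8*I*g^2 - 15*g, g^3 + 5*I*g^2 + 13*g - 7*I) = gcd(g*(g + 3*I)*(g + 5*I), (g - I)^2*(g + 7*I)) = 1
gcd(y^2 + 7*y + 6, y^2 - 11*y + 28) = 1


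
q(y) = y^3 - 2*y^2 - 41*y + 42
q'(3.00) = -26.00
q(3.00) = -72.00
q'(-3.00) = -2.00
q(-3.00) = 120.00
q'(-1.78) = -24.37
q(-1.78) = 103.00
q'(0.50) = -42.25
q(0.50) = 21.12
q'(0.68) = -42.33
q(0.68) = 13.51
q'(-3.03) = -1.34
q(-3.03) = 120.05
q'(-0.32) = -39.41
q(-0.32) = 54.88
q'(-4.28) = 31.08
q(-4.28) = 102.44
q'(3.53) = -17.74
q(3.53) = -83.66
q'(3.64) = -15.81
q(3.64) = -85.51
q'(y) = 3*y^2 - 4*y - 41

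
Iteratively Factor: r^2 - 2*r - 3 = (r + 1)*(r - 3)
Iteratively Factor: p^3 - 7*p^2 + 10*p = (p - 2)*(p^2 - 5*p) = p*(p - 2)*(p - 5)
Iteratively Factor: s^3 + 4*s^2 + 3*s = (s + 1)*(s^2 + 3*s) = s*(s + 1)*(s + 3)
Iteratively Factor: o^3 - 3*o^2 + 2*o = (o)*(o^2 - 3*o + 2) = o*(o - 1)*(o - 2)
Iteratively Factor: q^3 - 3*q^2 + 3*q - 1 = (q - 1)*(q^2 - 2*q + 1) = (q - 1)^2*(q - 1)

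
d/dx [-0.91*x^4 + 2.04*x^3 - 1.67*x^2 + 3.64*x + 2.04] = -3.64*x^3 + 6.12*x^2 - 3.34*x + 3.64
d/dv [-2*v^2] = -4*v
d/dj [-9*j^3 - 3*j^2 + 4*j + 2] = -27*j^2 - 6*j + 4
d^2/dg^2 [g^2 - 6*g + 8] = 2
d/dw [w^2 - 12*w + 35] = 2*w - 12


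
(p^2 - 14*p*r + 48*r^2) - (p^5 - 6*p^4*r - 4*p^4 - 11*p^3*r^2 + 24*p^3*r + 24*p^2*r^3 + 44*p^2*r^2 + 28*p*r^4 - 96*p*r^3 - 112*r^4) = -p^5 + 6*p^4*r + 4*p^4 + 11*p^3*r^2 - 24*p^3*r - 24*p^2*r^3 - 44*p^2*r^2 + p^2 - 28*p*r^4 + 96*p*r^3 - 14*p*r + 112*r^4 + 48*r^2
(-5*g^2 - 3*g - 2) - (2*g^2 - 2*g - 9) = -7*g^2 - g + 7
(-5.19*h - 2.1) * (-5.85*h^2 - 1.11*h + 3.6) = 30.3615*h^3 + 18.0459*h^2 - 16.353*h - 7.56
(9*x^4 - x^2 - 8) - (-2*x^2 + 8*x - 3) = 9*x^4 + x^2 - 8*x - 5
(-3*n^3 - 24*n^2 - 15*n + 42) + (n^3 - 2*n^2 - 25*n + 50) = -2*n^3 - 26*n^2 - 40*n + 92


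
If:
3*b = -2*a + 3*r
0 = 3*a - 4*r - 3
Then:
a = 4*r/3 + 1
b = r/9 - 2/3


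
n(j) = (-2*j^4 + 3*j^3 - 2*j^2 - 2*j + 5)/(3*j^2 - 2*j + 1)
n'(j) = (2 - 6*j)*(-2*j^4 + 3*j^3 - 2*j^2 - 2*j + 5)/(3*j^2 - 2*j + 1)^2 + (-8*j^3 + 9*j^2 - 4*j - 2)/(3*j^2 - 2*j + 1)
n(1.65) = -0.87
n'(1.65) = -2.25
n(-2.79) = -6.39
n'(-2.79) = 4.45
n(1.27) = 0.05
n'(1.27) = -2.80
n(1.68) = -0.94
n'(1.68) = -2.24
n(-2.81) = -6.48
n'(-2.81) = 4.47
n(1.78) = -1.16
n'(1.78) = -2.25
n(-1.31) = -0.96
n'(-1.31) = 3.10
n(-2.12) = -3.67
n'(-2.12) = 3.69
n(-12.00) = -102.66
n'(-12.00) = 16.56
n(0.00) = 5.00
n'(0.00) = 8.00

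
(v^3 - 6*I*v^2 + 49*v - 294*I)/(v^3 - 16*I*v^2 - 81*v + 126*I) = (v + 7*I)/(v - 3*I)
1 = 1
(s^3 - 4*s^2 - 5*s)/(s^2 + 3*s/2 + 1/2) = 2*s*(s - 5)/(2*s + 1)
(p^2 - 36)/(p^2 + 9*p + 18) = (p - 6)/(p + 3)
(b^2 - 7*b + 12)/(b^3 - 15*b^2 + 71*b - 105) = (b - 4)/(b^2 - 12*b + 35)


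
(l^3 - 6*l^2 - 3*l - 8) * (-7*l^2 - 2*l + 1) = -7*l^5 + 40*l^4 + 34*l^3 + 56*l^2 + 13*l - 8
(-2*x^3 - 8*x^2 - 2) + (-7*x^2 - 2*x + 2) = -2*x^3 - 15*x^2 - 2*x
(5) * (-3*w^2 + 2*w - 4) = -15*w^2 + 10*w - 20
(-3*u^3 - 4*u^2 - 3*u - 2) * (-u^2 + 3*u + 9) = 3*u^5 - 5*u^4 - 36*u^3 - 43*u^2 - 33*u - 18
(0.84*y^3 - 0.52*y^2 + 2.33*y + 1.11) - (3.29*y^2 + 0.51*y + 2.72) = 0.84*y^3 - 3.81*y^2 + 1.82*y - 1.61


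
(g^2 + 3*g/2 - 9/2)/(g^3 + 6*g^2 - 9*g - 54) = (g - 3/2)/(g^2 + 3*g - 18)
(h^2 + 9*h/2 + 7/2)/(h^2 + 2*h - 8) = (2*h^2 + 9*h + 7)/(2*(h^2 + 2*h - 8))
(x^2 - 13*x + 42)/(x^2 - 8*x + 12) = (x - 7)/(x - 2)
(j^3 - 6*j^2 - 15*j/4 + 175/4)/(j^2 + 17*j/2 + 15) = (2*j^2 - 17*j + 35)/(2*(j + 6))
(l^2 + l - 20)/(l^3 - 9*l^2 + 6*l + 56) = (l + 5)/(l^2 - 5*l - 14)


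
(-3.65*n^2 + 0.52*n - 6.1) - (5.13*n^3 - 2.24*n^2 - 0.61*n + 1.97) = -5.13*n^3 - 1.41*n^2 + 1.13*n - 8.07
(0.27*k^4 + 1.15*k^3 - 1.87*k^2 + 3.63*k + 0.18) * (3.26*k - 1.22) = 0.8802*k^5 + 3.4196*k^4 - 7.4992*k^3 + 14.1152*k^2 - 3.8418*k - 0.2196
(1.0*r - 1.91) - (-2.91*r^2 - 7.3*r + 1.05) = 2.91*r^2 + 8.3*r - 2.96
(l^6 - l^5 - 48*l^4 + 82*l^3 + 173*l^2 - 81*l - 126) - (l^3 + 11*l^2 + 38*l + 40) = l^6 - l^5 - 48*l^4 + 81*l^3 + 162*l^2 - 119*l - 166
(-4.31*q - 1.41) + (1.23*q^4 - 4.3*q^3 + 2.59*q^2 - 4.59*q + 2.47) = 1.23*q^4 - 4.3*q^3 + 2.59*q^2 - 8.9*q + 1.06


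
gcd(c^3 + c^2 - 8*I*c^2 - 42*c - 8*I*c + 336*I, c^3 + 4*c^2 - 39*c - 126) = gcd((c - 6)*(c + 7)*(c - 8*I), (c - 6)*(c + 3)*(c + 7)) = c^2 + c - 42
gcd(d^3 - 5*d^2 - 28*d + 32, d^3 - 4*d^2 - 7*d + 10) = d - 1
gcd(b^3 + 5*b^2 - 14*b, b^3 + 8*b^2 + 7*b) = b^2 + 7*b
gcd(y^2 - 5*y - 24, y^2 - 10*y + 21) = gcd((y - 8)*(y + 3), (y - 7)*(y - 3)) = 1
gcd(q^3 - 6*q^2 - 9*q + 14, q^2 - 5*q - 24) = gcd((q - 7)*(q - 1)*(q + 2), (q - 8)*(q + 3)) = 1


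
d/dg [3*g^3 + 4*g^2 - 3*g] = 9*g^2 + 8*g - 3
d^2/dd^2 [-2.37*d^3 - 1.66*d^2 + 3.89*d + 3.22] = -14.22*d - 3.32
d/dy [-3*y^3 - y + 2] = -9*y^2 - 1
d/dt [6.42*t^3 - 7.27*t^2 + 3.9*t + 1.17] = 19.26*t^2 - 14.54*t + 3.9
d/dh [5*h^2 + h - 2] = 10*h + 1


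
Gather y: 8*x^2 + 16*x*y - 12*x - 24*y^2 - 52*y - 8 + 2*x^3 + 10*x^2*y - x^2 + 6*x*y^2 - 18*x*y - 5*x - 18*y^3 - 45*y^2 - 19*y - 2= 2*x^3 + 7*x^2 - 17*x - 18*y^3 + y^2*(6*x - 69) + y*(10*x^2 - 2*x - 71) - 10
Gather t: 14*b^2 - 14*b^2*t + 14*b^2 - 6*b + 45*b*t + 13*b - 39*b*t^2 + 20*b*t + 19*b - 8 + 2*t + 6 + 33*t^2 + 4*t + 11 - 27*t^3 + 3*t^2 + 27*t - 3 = 28*b^2 + 26*b - 27*t^3 + t^2*(36 - 39*b) + t*(-14*b^2 + 65*b + 33) + 6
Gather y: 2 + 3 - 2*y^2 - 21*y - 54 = -2*y^2 - 21*y - 49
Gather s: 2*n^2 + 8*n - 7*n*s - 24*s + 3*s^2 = 2*n^2 + 8*n + 3*s^2 + s*(-7*n - 24)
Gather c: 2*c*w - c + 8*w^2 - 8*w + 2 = c*(2*w - 1) + 8*w^2 - 8*w + 2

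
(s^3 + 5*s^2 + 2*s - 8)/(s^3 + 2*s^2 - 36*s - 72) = (s^2 + 3*s - 4)/(s^2 - 36)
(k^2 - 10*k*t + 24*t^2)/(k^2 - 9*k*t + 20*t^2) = (-k + 6*t)/(-k + 5*t)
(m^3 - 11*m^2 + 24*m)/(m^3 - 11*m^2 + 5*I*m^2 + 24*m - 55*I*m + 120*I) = m/(m + 5*I)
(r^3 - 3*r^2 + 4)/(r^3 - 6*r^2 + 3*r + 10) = (r - 2)/(r - 5)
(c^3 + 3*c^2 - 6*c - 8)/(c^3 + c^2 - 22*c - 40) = (c^2 - c - 2)/(c^2 - 3*c - 10)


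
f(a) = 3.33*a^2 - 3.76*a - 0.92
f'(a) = 6.66*a - 3.76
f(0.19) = -1.51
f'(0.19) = -2.49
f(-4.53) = 84.45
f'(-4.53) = -33.93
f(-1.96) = 19.24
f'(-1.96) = -16.81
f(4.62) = 52.79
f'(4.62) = 27.01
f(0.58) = -1.98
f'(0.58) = 0.10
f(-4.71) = 90.66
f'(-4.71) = -35.13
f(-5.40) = 116.49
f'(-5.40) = -39.72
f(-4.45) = 81.75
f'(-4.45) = -33.40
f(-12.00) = 523.72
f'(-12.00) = -83.68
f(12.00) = 433.48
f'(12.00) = 76.16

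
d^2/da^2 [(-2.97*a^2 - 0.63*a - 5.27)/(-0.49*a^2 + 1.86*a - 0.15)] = (-8.88178419700125e-16*a^4 + 5.716242*a^3 + 6.282192*a^2 - 29.096298*a + 36.174684)/(0.117649*a^6 - 1.339758*a^5 + 5.193657*a^4 - 7.255116*a^3 + 1.589895*a^2 - 0.12555*a + 0.003375)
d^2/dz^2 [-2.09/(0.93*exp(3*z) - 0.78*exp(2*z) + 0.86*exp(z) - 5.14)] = (-2.09*(2.79*exp(2*z) - 1.56*exp(z) + 0.86)*(5.58*exp(2*z) - 3.12*exp(z) + 1.72)*exp(z) + (17.4933*exp(2*z) - 6.5208*exp(z) + 1.7974)*(0.93*exp(3*z) - 0.78*exp(2*z) + 0.86*exp(z) - 5.14))*exp(z)/(0.93*exp(3*z) - 0.78*exp(2*z) + 0.86*exp(z) - 5.14)^3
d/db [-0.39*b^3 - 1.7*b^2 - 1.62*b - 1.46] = -1.17*b^2 - 3.4*b - 1.62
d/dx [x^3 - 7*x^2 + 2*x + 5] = 3*x^2 - 14*x + 2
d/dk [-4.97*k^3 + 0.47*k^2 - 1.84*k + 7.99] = -14.91*k^2 + 0.94*k - 1.84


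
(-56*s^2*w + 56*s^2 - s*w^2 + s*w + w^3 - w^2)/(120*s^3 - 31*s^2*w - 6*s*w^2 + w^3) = (-7*s*w + 7*s - w^2 + w)/(15*s^2 - 2*s*w - w^2)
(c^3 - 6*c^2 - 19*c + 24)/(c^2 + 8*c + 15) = (c^2 - 9*c + 8)/(c + 5)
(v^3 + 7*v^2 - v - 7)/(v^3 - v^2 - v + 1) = (v + 7)/(v - 1)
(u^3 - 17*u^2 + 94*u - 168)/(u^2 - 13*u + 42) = u - 4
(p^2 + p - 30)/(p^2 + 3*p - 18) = (p - 5)/(p - 3)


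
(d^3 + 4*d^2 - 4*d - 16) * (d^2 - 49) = d^5 + 4*d^4 - 53*d^3 - 212*d^2 + 196*d + 784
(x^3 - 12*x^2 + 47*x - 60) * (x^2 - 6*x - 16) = x^5 - 18*x^4 + 103*x^3 - 150*x^2 - 392*x + 960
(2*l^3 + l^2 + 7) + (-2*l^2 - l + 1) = 2*l^3 - l^2 - l + 8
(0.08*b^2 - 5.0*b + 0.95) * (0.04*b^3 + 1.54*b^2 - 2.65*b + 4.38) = 0.0032*b^5 - 0.0768*b^4 - 7.874*b^3 + 15.0634*b^2 - 24.4175*b + 4.161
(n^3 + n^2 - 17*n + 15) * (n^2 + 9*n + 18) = n^5 + 10*n^4 + 10*n^3 - 120*n^2 - 171*n + 270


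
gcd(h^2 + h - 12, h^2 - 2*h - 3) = h - 3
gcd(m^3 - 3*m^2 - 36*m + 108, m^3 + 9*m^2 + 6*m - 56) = 1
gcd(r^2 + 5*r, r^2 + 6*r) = r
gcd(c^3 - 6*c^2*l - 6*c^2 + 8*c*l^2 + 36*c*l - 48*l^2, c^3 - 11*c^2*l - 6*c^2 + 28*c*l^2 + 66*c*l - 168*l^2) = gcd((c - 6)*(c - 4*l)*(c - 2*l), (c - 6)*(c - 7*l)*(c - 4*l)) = c^2 - 4*c*l - 6*c + 24*l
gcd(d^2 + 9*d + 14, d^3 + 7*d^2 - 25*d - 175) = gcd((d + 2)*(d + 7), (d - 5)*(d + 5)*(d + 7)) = d + 7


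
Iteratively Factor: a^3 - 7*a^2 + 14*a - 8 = (a - 1)*(a^2 - 6*a + 8) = (a - 2)*(a - 1)*(a - 4)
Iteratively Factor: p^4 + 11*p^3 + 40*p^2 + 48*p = (p + 3)*(p^3 + 8*p^2 + 16*p) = (p + 3)*(p + 4)*(p^2 + 4*p) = (p + 3)*(p + 4)^2*(p)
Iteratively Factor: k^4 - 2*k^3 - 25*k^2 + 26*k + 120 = (k - 5)*(k^3 + 3*k^2 - 10*k - 24) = (k - 5)*(k + 2)*(k^2 + k - 12) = (k - 5)*(k + 2)*(k + 4)*(k - 3)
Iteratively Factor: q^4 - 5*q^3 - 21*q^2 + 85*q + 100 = (q - 5)*(q^3 - 21*q - 20) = (q - 5)^2*(q^2 + 5*q + 4) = (q - 5)^2*(q + 1)*(q + 4)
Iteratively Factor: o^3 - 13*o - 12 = (o - 4)*(o^2 + 4*o + 3) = (o - 4)*(o + 3)*(o + 1)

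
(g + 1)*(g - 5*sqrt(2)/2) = g^2 - 5*sqrt(2)*g/2 + g - 5*sqrt(2)/2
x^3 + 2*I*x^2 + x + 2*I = (x - I)*(x + I)*(x + 2*I)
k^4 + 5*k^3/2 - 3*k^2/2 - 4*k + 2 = (k - 1)*(k - 1/2)*(k + 2)^2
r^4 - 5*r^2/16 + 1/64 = (r - 1/2)*(r - 1/4)*(r + 1/4)*(r + 1/2)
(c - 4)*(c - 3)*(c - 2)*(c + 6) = c^4 - 3*c^3 - 28*c^2 + 132*c - 144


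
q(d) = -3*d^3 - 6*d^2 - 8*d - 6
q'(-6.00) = -260.00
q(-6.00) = 474.00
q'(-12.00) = -1160.00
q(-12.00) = 4410.00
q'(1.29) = -38.46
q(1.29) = -32.74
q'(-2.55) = -35.92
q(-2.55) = 25.13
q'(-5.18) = -187.33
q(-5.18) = 291.42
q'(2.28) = -82.15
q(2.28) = -90.99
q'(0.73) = -21.56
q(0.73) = -16.20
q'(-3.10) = -57.29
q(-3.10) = 50.51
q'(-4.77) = -155.54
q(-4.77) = 221.24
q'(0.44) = -15.02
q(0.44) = -10.94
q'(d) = -9*d^2 - 12*d - 8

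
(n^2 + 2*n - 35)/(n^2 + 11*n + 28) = (n - 5)/(n + 4)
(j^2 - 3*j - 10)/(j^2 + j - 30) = (j + 2)/(j + 6)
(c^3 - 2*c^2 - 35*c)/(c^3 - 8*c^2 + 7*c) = (c + 5)/(c - 1)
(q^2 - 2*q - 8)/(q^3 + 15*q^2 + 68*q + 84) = (q - 4)/(q^2 + 13*q + 42)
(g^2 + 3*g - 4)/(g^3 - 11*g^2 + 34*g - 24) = (g + 4)/(g^2 - 10*g + 24)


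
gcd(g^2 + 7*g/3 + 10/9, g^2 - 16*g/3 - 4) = g + 2/3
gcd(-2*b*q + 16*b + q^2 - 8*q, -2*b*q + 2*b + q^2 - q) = -2*b + q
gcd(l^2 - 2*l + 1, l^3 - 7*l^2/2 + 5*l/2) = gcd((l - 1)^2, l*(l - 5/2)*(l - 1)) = l - 1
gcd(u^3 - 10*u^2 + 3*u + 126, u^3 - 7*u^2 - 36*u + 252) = u^2 - 13*u + 42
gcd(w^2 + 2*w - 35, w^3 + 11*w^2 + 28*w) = w + 7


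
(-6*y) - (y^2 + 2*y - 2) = -y^2 - 8*y + 2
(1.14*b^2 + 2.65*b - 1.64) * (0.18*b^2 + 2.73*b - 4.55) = 0.2052*b^4 + 3.5892*b^3 + 1.7523*b^2 - 16.5347*b + 7.462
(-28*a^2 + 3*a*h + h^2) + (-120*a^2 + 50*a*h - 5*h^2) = -148*a^2 + 53*a*h - 4*h^2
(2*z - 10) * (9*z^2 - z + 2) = 18*z^3 - 92*z^2 + 14*z - 20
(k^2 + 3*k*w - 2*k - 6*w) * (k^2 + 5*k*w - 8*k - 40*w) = k^4 + 8*k^3*w - 10*k^3 + 15*k^2*w^2 - 80*k^2*w + 16*k^2 - 150*k*w^2 + 128*k*w + 240*w^2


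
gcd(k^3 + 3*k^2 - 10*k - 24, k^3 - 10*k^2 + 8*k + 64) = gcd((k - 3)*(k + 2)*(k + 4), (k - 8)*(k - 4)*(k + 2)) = k + 2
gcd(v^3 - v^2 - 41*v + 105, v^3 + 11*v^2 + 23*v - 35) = v + 7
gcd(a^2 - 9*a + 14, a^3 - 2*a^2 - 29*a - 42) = a - 7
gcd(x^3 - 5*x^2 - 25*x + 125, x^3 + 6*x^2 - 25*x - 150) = x^2 - 25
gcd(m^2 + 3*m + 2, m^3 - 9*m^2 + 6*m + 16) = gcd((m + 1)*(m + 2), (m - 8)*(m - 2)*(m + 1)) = m + 1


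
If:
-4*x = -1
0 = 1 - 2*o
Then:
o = 1/2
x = 1/4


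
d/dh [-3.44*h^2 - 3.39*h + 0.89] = -6.88*h - 3.39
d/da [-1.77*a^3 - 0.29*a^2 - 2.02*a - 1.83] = -5.31*a^2 - 0.58*a - 2.02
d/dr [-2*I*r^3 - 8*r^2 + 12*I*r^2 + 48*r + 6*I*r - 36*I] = -6*I*r^2 + r*(-16 + 24*I) + 48 + 6*I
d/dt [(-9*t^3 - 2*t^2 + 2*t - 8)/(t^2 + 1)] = (-9*t^4 - 29*t^2 + 12*t + 2)/(t^4 + 2*t^2 + 1)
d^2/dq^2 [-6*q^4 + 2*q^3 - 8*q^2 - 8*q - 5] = -72*q^2 + 12*q - 16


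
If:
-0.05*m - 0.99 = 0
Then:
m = -19.80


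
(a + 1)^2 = a^2 + 2*a + 1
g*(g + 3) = g^2 + 3*g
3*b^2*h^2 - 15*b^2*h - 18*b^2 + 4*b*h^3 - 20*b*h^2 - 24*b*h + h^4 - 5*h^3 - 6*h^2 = (b + h)*(3*b + h)*(h - 6)*(h + 1)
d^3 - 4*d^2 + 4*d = d*(d - 2)^2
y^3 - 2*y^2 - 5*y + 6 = (y - 3)*(y - 1)*(y + 2)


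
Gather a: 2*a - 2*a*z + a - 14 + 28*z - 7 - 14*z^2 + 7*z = a*(3 - 2*z) - 14*z^2 + 35*z - 21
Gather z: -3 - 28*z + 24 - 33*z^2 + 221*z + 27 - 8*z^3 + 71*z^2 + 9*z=-8*z^3 + 38*z^2 + 202*z + 48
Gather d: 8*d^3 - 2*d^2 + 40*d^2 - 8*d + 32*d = 8*d^3 + 38*d^2 + 24*d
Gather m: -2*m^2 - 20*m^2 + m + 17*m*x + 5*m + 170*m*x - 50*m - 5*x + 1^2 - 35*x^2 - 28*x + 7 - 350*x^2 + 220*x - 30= -22*m^2 + m*(187*x - 44) - 385*x^2 + 187*x - 22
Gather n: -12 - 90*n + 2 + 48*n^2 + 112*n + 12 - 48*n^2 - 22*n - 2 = 0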